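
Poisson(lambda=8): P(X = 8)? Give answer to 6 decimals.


P(X=8) = e^(-8) * 8^8 / 8!
≈ 0.0003354626279 * 16777216 / 40320
≈ 0.139587

0.139587


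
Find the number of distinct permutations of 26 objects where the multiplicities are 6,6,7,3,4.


26! = 403291461126605635584000000
Denominator: 6!=720 * 6!=720 * 7!=5040 * 3!=6 * 4!=24
Coefficient = 403291461126605635584000000 / 376233984000 = 1071916621776000

1071916621776000


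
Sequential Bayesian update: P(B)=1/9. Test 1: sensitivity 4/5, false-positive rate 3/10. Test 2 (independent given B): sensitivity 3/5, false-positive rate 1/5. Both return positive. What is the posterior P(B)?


After test 1: P(+) = 4/5*1/9 + 3/10*8/9 = 16/45
P(B|+) = (4/45)/(16/45) = 1/4
After test 2 (use post1 as new prior): P(+) = 3/5*1/4 + 1/5*3/4 = 3/10
P(B|+,+) = (3/20)/(3/10) = 1/2

1/2


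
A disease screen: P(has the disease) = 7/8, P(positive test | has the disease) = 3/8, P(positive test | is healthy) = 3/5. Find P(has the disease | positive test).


P(A) = P(A|B)P(B) + P(A|B')P(B') = 3/8*7/8 + 3/5*1/8 = 129/320
P(B|A) = P(A|B)P(B)/P(A) = (21/64)/(129/320) = 35/43

35/43


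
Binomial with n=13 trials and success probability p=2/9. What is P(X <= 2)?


P(X<=2) = P(X=0) + P(X=1) + P(X=2)
= 96889010407/2541865828329 + 359873467226/2541865828329 + 205641981272/847288609443
= 357896140483/847288609443

357896140483/847288609443


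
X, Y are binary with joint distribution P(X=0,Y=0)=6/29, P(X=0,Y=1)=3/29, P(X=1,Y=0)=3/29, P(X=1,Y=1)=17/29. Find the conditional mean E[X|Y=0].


P(Y=0) = 9/29
E[X|Y=0] = (0*6 + 1*3)/9 = 3/9 = 1/3

1/3


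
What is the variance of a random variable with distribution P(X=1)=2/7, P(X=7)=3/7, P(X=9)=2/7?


E[X] = 41/7, E[X^2] = 311/7
Var(X) = E[X^2] - (E[X])^2 = 311/7 - (41/7)^2 = 496/49

496/49


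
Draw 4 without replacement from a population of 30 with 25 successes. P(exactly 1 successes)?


P(X=1) = C(25,1)*C(5,3) / C(30,4)
= 25*10 / 27405
= 250/27405 = 50/5481

50/5481


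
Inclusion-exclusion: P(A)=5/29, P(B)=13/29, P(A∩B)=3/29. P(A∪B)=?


P(A∪B) = P(A) + P(B) - P(A∩B)
= 5/29 + 13/29 - 3/29 = 15/29

15/29


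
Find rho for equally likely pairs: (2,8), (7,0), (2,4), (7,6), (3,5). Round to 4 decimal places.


Cov(X,Y) = -3.1200, Var(X) = 5.3600, Var(Y) = 7.0400
rho = Cov/(sqrt(VarX)*sqrt(VarY)) = -0.5079

-0.5079


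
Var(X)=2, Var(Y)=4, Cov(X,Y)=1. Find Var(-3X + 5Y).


Var(-3X + 5Y) = (-3)^2*Var(X) + 5^2*Var(Y) + 2*(-3)*5*Cov(X,Y)
= 9*2 + 25*4 - 30*1
= 18 + 100 - 30 = 88

88


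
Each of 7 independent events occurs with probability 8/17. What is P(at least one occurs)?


P(at least one) = 1 - P(none)
P(none) = (1 - 8/17)^7 = (9/17)^7 = 4782969/410338673
P(at least one) = 1 - 4782969/410338673 = 405555704/410338673

405555704/410338673


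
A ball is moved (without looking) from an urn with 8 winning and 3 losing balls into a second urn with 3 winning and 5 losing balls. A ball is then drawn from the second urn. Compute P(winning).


P(transfer winning) = 8/11; P(transfer losing) = 3/11
If winning transferred: Urn II has 4 winning of 9, so P(winning|winning moved) = 4/9
If losing transferred: Urn II has 3 winning of 9, so P(winning|losing moved) = 1/3
By total probability: P(winning) = 8/11*4/9 + 3/11*1/3 = 41/99

41/99


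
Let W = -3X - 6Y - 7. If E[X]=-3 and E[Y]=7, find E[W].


E[-3X - 6Y - 7] = -3*E[X] - 6*E[Y] - 7
= (-3)*(-3) + (-6)*(7) + (-7)
= 9 - 42 - 7 = -40

-40


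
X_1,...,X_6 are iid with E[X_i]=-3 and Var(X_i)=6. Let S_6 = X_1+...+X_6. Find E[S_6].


E[S_n] = n*E[X_1] = 6*-3 = -18

-18


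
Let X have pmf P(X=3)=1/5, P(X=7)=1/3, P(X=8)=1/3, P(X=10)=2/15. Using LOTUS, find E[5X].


E[5X] = sum(g(x)*P(x))
= 15*1/5 + 35*1/3 + 40*1/3 + 50*2/15
= 104/3

104/3


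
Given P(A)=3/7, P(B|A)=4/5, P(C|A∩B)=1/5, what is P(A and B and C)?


P(A∩B∩C) = P(A) * P(B|A) * P(C|A∩B)
= 3/7 * 4/5 * 1/5
= 12/35 * 1/5 = 12/175

12/175


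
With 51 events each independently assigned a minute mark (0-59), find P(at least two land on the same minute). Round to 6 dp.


P(all different) = prod((60-i)/60 for i=0..50) = 0.000000
P(at least one match) = 1 - 0.000000 = 1.000000

1.000000


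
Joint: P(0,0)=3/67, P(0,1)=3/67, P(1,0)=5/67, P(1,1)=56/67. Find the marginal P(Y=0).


P(Y=0) = P(0,0)+P(1,0) = 3/67 + 5/67 = 8/67

8/67


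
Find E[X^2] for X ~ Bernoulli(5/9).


For Bernoulli: X in {0,1}
E[X^2] = 0^2*(1-5/9) + 1^2*5/9 = 5/9

5/9


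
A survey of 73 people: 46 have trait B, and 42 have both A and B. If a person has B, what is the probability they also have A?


P(A|B) = P(A∩B)/P(B) = (42/73)/(46/73) = 42/46 = 21/23

21/23


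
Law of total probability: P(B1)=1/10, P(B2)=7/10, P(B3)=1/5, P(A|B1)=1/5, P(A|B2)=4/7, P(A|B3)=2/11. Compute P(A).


P(A) = P(A|B1)P(B1) + P(A|B2)P(B2) + P(A|B3)P(B3)
= 1/5*1/10 + 4/7*7/10 + 2/11*1/5
= 1/50 + 2/5 + 2/55 = 251/550

251/550


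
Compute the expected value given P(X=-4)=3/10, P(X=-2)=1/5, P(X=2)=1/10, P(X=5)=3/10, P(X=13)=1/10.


E[X] = sum(x * P(x))
= -4*3/10 - 2*1/5 + 2*1/10 + 5*3/10 + 13*1/10
= 7/5

7/5


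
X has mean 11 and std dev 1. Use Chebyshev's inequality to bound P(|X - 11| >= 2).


k = 2/1 = 2
Chebyshev: P(|X-mu| >= k*sigma) <= 1/k^2 = 1/2^2 = 1/4

1/4


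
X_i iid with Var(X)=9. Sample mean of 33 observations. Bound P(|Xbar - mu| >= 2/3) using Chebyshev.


Var(Xbar) = Var(X)/n = 9/33
Chebyshev: P(|Xbar-mu| >= 2/3) <= Var(Xbar)/(2/3)^2 = (3/11)/(4/9) = 27/44

27/44


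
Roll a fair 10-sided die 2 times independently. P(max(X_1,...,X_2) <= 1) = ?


P(max <= 1) = P(all X_i <= 1) = (P(X_1 <= 1))^2
= (1/10)^2 = 1/100

1/100


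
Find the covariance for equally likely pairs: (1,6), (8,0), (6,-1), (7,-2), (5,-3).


E[X]=27/5, E[Y]=0, E[XY]=-29/5
Cov(X,Y) = E[XY] - E[X]E[Y] = -29/5 - 27/5*0 = -29/5

-29/5


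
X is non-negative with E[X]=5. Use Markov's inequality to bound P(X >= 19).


Markov: P(X >= a) <= E[X]/a
P(X >= 19) <= 5/19

5/19


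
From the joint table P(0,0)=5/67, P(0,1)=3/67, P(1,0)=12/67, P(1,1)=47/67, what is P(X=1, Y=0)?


Read from table: P(X=1, Y=0) = 12/67

12/67


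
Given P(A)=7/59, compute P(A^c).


P(A') = 1 - P(A) = 1 - 7/59 = 52/59

52/59


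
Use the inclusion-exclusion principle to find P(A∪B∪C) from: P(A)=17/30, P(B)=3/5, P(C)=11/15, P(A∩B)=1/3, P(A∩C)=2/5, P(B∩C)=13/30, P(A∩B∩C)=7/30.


P(A∪B∪C) = P(A)+P(B)+P(C) - P(AB)-P(AC)-P(BC) + P(ABC)
= 17/30+3/5+11/15 - 1/3-2/5-13/30 + 7/30
= 29/30

29/30


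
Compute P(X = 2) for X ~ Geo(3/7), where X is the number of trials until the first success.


P(X=2) = (1-p)^1 * p = (4/7)^1 * 3/7
= 4/7 * 3/7 = 12/49

12/49


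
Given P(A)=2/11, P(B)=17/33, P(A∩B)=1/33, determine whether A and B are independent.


P(A)*P(B) = 2/11*17/33 = 34/363
P(A∩B) = 1/33 != 34/363, so not independent

No, A and B are not independent


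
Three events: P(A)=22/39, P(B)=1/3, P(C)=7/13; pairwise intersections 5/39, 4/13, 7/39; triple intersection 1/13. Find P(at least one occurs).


P(A∪B∪C) = P(A)+P(B)+P(C) - P(AB)-P(AC)-P(BC) + P(ABC)
= 22/39+1/3+7/13 - 5/39-4/13-7/39 + 1/13
= 35/39

35/39


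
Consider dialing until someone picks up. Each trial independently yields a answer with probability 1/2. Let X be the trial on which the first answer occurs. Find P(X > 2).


P(X > 2) = P(first 2 trials all fail) = (1-p)^2 = (1/2)^2 = 1/4

1/4


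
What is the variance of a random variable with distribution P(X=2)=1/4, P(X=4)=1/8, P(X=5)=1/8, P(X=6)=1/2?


E[X] = 37/8, E[X^2] = 193/8
Var(X) = E[X^2] - (E[X])^2 = 193/8 - (37/8)^2 = 175/64

175/64


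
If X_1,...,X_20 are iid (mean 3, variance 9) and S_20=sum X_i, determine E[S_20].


E[S_n] = n*E[X_1] = 20*3 = 60

60


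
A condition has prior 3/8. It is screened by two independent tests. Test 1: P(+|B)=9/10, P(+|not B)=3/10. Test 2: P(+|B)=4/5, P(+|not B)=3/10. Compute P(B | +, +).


After test 1: P(+) = 9/10*3/8 + 3/10*5/8 = 21/40
P(B|+) = (27/80)/(21/40) = 9/14
After test 2 (use post1 as new prior): P(+) = 4/5*9/14 + 3/10*5/14 = 87/140
P(B|+,+) = (18/35)/(87/140) = 24/29

24/29


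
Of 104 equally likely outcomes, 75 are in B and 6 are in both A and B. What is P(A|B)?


P(A|B) = P(A∩B)/P(B) = (6/104)/(75/104) = 6/75 = 2/25

2/25


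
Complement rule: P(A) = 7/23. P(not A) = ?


P(A') = 1 - P(A) = 1 - 7/23 = 16/23

16/23


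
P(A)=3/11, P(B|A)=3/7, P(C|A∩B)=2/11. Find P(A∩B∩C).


P(A∩B∩C) = P(A) * P(B|A) * P(C|A∩B)
= 3/11 * 3/7 * 2/11
= 9/77 * 2/11 = 18/847

18/847


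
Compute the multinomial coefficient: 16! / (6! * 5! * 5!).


16! = 20922789888000
Denominator: 6!=720 * 5!=120 * 5!=120
Coefficient = 20922789888000 / 10368000 = 2018016

2018016


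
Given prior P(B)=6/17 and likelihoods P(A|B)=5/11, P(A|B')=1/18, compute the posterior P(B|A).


P(A) = P(A|B)P(B) + P(A|B')P(B') = 5/11*6/17 + 1/18*11/17 = 661/3366
P(B|A) = P(A|B)P(B)/P(A) = (30/187)/(661/3366) = 540/661

540/661


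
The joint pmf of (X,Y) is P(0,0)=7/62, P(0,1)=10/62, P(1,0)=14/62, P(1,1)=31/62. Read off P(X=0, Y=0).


Read from table: P(X=0, Y=0) = 7/62

7/62


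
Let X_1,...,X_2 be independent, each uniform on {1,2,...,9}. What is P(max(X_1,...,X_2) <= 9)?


P(max <= 9) = P(all X_i <= 9) = (P(X_1 <= 9))^2
= (9/9)^2 = 1^2 = 1

1


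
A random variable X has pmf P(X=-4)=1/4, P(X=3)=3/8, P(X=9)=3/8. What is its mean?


E[X] = sum(x * P(x))
= -4*1/4 + 3*3/8 + 9*3/8
= 7/2

7/2


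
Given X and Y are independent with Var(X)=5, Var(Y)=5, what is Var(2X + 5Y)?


Independence => Cov(X,Y)=0
Var(2X + 5Y) = 2^2*Var(X) + 5^2*Var(Y)
= 4*5 + 25*5 = 145

145


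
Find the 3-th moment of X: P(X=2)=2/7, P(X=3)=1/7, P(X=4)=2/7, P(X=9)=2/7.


E[X^3] = sum(x^3 * P(x))
= 8*2/7 + 27*1/7 + 64*2/7 + 729*2/7
= 1629/7

1629/7


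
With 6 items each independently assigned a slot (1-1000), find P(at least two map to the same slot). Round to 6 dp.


P(all different) = prod((1000-i)/1000 for i=0..5) = 0.985085
P(at least one match) = 1 - 0.985085 = 0.014915

0.014915


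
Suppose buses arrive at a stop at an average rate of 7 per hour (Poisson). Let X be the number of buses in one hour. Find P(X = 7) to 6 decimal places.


P(X=7) = e^(-7) * 7^7 / 7!
≈ 0.0009118819656 * 823543 / 5040
≈ 0.149003

0.149003


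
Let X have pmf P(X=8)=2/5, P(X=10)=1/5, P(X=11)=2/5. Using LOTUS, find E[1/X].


E[1/X] = sum(g(x)*P(x))
= 1/8*2/5 + 1/10*1/5 + 1/11*2/5
= 117/1100

117/1100


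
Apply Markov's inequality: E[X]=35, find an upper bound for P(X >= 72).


Markov: P(X >= a) <= E[X]/a
P(X >= 72) <= 35/72

35/72


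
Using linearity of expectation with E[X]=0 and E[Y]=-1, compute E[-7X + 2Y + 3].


E[-7X + 2Y + 3] = -7*E[X] + 2*E[Y] + 3
= (-7)*(0) + (2)*(-1) + (3)
= 0 - 2 + 3 = 1

1


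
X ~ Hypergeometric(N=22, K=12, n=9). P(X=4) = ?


P(X=4) = C(12,4)*C(10,5) / C(22,9)
= 495*252 / 497420
= 124740/497420 = 81/323

81/323


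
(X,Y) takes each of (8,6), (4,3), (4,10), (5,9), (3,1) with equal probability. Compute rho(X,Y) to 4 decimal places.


Cov(X,Y) = 1.7600, Var(X) = 2.9600, Var(Y) = 11.7600
rho = Cov/(sqrt(VarX)*sqrt(VarY)) = 0.2983

0.2983


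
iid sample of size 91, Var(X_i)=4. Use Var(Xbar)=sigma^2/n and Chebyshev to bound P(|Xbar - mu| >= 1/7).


Var(Xbar) = Var(X)/n = 4/91
Chebyshev: P(|Xbar-mu| >= 1/7) <= Var(Xbar)/(1/7)^2 = (4/91)/(1/49) = 28/13
Bound exceeds 1, so trivial bound: 1

1


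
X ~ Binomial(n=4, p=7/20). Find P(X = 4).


P(X=4) = C(4,4) * p^4 * (1-p)^0
= 1 * 2401/160000 * 1
= 2401/160000

2401/160000


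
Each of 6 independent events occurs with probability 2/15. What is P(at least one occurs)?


P(at least one) = 1 - P(none)
P(none) = (1 - 2/15)^6 = (13/15)^6 = 4826809/11390625
P(at least one) = 1 - 4826809/11390625 = 6563816/11390625

6563816/11390625


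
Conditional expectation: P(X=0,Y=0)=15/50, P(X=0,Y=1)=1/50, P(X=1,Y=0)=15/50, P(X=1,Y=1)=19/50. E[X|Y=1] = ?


P(Y=1) = 20/50
E[X|Y=1] = (0*1 + 1*19)/20 = 19/20

19/20


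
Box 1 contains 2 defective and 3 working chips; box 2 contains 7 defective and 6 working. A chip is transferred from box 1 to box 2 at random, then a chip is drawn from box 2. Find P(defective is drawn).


P(transfer defective) = 2/5; P(transfer working) = 3/5
If defective transferred: Urn II has 8 defective of 14, so P(defective|defective moved) = 4/7
If working transferred: Urn II has 7 defective of 14, so P(defective|working moved) = 1/2
By total probability: P(defective) = 2/5*4/7 + 3/5*1/2 = 37/70

37/70


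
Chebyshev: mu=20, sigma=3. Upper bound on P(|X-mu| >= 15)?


k = 15/3 = 5
Chebyshev: P(|X-mu| >= k*sigma) <= 1/k^2 = 1/5^2 = 1/25

1/25


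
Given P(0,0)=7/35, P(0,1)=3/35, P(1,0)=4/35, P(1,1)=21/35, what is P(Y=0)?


P(Y=0) = P(0,0)+P(1,0) = 7/35 + 4/35 = 11/35

11/35


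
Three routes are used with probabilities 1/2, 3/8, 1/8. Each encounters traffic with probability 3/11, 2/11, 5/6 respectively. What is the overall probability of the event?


P(A) = P(A|B1)P(B1) + P(A|B2)P(B2) + P(A|B3)P(B3)
= 3/11*1/2 + 2/11*3/8 + 5/6*1/8
= 3/22 + 3/44 + 5/48 = 163/528

163/528


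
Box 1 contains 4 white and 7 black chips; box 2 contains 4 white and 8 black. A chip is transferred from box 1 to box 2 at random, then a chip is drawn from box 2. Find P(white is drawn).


P(transfer white) = 4/11; P(transfer black) = 7/11
If white transferred: Urn II has 5 white of 13, so P(white|white moved) = 5/13
If black transferred: Urn II has 4 white of 13, so P(white|black moved) = 4/13
By total probability: P(white) = 4/11*5/13 + 7/11*4/13 = 48/143

48/143


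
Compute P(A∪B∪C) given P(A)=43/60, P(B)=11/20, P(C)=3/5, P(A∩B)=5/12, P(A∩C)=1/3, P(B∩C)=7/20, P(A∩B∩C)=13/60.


P(A∪B∪C) = P(A)+P(B)+P(C) - P(AB)-P(AC)-P(BC) + P(ABC)
= 43/60+11/20+3/5 - 5/12-1/3-7/20 + 13/60
= 59/60

59/60


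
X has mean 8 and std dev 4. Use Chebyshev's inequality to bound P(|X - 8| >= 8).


k = 8/4 = 2
Chebyshev: P(|X-mu| >= k*sigma) <= 1/k^2 = 1/2^2 = 1/4

1/4


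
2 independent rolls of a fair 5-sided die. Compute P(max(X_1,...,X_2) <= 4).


P(max <= 4) = P(all X_i <= 4) = (P(X_1 <= 4))^2
= (4/5)^2 = 16/25

16/25


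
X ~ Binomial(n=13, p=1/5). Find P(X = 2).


P(X=2) = C(13,2) * p^2 * (1-p)^11
= 78 * 1/25 * 4194304/48828125
= 327155712/1220703125

327155712/1220703125


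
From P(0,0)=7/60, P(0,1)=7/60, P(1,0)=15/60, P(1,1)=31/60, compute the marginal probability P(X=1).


P(X=1) = P(1,0)+P(1,1) = 15/60 + 31/60 = 46/60 = 23/30

23/30


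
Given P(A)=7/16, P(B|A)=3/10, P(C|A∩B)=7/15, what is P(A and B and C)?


P(A∩B∩C) = P(A) * P(B|A) * P(C|A∩B)
= 7/16 * 3/10 * 7/15
= 21/160 * 7/15 = 49/800

49/800


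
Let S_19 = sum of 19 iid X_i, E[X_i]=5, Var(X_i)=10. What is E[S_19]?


E[S_n] = n*E[X_1] = 19*5 = 95

95


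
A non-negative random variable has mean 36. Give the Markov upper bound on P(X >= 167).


Markov: P(X >= a) <= E[X]/a
P(X >= 167) <= 36/167

36/167


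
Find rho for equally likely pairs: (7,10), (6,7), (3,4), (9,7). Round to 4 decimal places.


Cov(X,Y) = 3.0000, Var(X) = 4.6875, Var(Y) = 4.5000
rho = Cov/(sqrt(VarX)*sqrt(VarY)) = 0.6532

0.6532


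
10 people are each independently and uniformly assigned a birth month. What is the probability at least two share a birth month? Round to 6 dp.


P(all different) = prod((12-i)/12 for i=0..9) = 0.003868
P(at least one match) = 1 - 0.003868 = 0.996132

0.996132


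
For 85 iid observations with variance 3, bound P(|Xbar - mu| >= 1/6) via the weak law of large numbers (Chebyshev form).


Var(Xbar) = Var(X)/n = 3/85
Chebyshev: P(|Xbar-mu| >= 1/6) <= Var(Xbar)/(1/6)^2 = (3/85)/(1/36) = 108/85
Bound exceeds 1, so trivial bound: 1

1


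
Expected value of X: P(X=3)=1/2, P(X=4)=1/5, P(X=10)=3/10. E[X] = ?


E[X] = sum(x * P(x))
= 3*1/2 + 4*1/5 + 10*3/10
= 53/10

53/10


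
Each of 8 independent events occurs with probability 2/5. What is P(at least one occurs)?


P(at least one) = 1 - P(none)
P(none) = (1 - 2/5)^8 = (3/5)^8 = 6561/390625
P(at least one) = 1 - 6561/390625 = 384064/390625

384064/390625


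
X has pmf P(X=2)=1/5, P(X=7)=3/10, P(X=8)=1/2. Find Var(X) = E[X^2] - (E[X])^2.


E[X] = 13/2, E[X^2] = 95/2
Var(X) = E[X^2] - (E[X])^2 = 95/2 - (13/2)^2 = 21/4

21/4


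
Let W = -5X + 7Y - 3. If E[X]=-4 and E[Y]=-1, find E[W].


E[-5X + 7Y - 3] = -5*E[X] + 7*E[Y] - 3
= (-5)*(-4) + (7)*(-1) + (-3)
= 20 - 7 - 3 = 10

10


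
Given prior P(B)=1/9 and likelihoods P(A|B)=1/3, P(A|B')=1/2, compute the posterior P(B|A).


P(A) = P(A|B)P(B) + P(A|B')P(B') = 1/3*1/9 + 1/2*8/9 = 13/27
P(B|A) = P(A|B)P(B)/P(A) = (1/27)/(13/27) = 1/13

1/13


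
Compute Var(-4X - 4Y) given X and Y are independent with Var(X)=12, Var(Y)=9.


Independence => Cov(X,Y)=0
Var(-4X - 4Y) = (-4)^2*Var(X) + (-4)^2*Var(Y)
= 16*12 + 16*9 = 336

336


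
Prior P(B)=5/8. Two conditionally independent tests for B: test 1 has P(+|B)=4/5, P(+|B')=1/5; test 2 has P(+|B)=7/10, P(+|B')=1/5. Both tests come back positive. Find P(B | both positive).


After test 1: P(+) = 4/5*5/8 + 1/5*3/8 = 23/40
P(B|+) = (1/2)/(23/40) = 20/23
After test 2 (use post1 as new prior): P(+) = 7/10*20/23 + 1/5*3/23 = 73/115
P(B|+,+) = (14/23)/(73/115) = 70/73

70/73


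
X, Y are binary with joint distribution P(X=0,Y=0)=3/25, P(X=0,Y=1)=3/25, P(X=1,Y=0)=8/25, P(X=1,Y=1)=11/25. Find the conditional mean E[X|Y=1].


P(Y=1) = 14/25
E[X|Y=1] = (0*3 + 1*11)/14 = 11/14

11/14


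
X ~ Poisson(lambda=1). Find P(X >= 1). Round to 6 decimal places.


P(X>=1) = 1 - P(X<=0) = 1 - (e^(-1)*1^0/0!)
≈ 1 - 0.3678794412 = 0.6321205588
≈ 0.632121

0.632121


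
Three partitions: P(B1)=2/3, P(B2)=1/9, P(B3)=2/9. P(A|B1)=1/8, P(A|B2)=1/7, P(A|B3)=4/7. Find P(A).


P(A) = P(A|B1)P(B1) + P(A|B2)P(B2) + P(A|B3)P(B3)
= 1/8*2/3 + 1/7*1/9 + 4/7*2/9
= 1/12 + 1/63 + 8/63 = 19/84

19/84


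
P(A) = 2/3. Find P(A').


P(A') = 1 - P(A) = 1 - 2/3 = 1/3

1/3


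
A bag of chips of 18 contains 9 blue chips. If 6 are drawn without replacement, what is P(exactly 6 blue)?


P(X=6) = C(9,6)*C(9,0) / C(18,6)
= 84*1 / 18564
= 84/18564 = 1/221

1/221


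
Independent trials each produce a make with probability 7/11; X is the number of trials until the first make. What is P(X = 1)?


P(X=1) = (1-p)^0 * p = (4/11)^0 * 7/11
= 1 * 7/11 = 7/11

7/11


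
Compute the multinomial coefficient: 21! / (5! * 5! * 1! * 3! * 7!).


21! = 51090942171709440000
Denominator: 5!=120 * 5!=120 * 1!=1 * 3!=6 * 7!=5040
Coefficient = 51090942171709440000 / 435456000 = 117327450240

117327450240


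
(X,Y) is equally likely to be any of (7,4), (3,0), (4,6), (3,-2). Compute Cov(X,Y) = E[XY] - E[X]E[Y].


E[X]=17/4, E[Y]=2, E[XY]=23/2
Cov(X,Y) = E[XY] - E[X]E[Y] = 23/2 - 17/4*2 = 3

3


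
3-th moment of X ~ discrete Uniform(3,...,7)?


E[X^3] = (1/5) * sum(x^3 for x=3..7)
= 775/5 = 155

155


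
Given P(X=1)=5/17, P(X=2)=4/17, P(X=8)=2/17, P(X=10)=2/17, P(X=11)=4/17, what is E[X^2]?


E[X^2] = sum(g(x)*P(x))
= 1*5/17 + 4*4/17 + 64*2/17 + 100*2/17 + 121*4/17
= 49

49


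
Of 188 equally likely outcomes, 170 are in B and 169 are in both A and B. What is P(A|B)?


P(A|B) = P(A∩B)/P(B) = (169/188)/(170/188) = 169/170

169/170


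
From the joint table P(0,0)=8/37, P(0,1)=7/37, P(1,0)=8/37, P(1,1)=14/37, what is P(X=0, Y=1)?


Read from table: P(X=0, Y=1) = 7/37

7/37


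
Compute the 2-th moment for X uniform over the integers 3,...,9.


E[X^2] = (1/7) * sum(x^2 for x=3..9)
= 280/7 = 40

40


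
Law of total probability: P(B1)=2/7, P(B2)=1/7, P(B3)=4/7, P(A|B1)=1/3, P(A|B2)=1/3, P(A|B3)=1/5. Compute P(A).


P(A) = P(A|B1)P(B1) + P(A|B2)P(B2) + P(A|B3)P(B3)
= 1/3*2/7 + 1/3*1/7 + 1/5*4/7
= 2/21 + 1/21 + 4/35 = 9/35

9/35


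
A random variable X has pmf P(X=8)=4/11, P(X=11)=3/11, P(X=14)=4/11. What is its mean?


E[X] = sum(x * P(x))
= 8*4/11 + 11*3/11 + 14*4/11
= 11

11


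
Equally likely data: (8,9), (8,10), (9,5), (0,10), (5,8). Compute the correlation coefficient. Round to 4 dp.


Cov(X,Y) = -3.0000, Var(X) = 10.8000, Var(Y) = 3.4400
rho = Cov/(sqrt(VarX)*sqrt(VarY)) = -0.4922

-0.4922


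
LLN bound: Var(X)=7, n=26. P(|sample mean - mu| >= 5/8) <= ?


Var(Xbar) = Var(X)/n = 7/26
Chebyshev: P(|Xbar-mu| >= 5/8) <= Var(Xbar)/(5/8)^2 = (7/26)/(25/64) = 224/325

224/325


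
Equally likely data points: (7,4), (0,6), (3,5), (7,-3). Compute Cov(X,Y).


E[X]=17/4, E[Y]=3, E[XY]=11/2
Cov(X,Y) = E[XY] - E[X]E[Y] = 11/2 - 17/4*3 = -29/4

-29/4


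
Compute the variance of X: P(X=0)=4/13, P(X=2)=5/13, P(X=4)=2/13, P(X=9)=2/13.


E[X] = 36/13, E[X^2] = 214/13
Var(X) = E[X^2] - (E[X])^2 = 214/13 - (36/13)^2 = 1486/169

1486/169


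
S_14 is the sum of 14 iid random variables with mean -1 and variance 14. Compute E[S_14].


E[S_n] = n*E[X_1] = 14*-1 = -14

-14


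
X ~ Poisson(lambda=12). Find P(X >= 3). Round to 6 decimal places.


P(X>=3) = 1 - P(X<=2) = 1 - (e^(-12)*12^0/0! + e^(-12)*12^1/1! + e^(-12)*12^2/2!)
≈ 1 - (0.0000061442 + 0.0000737305 + 0.0004423833)
= 1 - 0.0005222580 = 0.9994777420
≈ 0.999478

0.999478


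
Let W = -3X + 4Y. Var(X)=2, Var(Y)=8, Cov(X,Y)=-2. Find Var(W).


Var(-3X + 4Y) = (-3)^2*Var(X) + 4^2*Var(Y) + 2*(-3)*4*Cov(X,Y)
= 9*2 + 16*8 - 24*(-2)
= 18 + 128 + 48 = 194

194


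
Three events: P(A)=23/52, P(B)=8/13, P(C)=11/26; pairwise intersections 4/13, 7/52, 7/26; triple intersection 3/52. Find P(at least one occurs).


P(A∪B∪C) = P(A)+P(B)+P(C) - P(AB)-P(AC)-P(BC) + P(ABC)
= 23/52+8/13+11/26 - 4/13-7/52-7/26 + 3/52
= 43/52

43/52


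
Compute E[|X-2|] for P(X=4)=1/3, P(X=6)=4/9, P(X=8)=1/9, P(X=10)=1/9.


E[|X-2|] = sum(g(x)*P(x))
= 2*1/3 + 4*4/9 + 6*1/9 + 8*1/9
= 4

4


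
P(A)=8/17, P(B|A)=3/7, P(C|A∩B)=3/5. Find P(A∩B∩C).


P(A∩B∩C) = P(A) * P(B|A) * P(C|A∩B)
= 8/17 * 3/7 * 3/5
= 24/119 * 3/5 = 72/595

72/595


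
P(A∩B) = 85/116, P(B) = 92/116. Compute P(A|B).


P(A|B) = P(A∩B)/P(B) = (85/116)/(92/116) = 85/92

85/92


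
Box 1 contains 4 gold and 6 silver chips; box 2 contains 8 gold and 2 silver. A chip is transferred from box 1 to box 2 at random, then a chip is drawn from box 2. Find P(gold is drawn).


P(transfer gold) = 4/10 = 2/5; P(transfer silver) = 3/5
If gold transferred: Urn II has 9 gold of 11, so P(gold|gold moved) = 9/11
If silver transferred: Urn II has 8 gold of 11, so P(gold|silver moved) = 8/11
By total probability: P(gold) = 2/5*9/11 + 3/5*8/11 = 42/55

42/55


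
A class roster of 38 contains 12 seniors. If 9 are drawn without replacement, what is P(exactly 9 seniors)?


P(X=9) = C(12,9)*C(26,0) / C(38,9)
= 220*1 / 163011640
= 220/163011640 = 1/740962

1/740962


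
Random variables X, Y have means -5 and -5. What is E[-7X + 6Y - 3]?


E[-7X + 6Y - 3] = -7*E[X] + 6*E[Y] - 3
= (-7)*(-5) + (6)*(-5) + (-3)
= 35 - 30 - 3 = 2

2


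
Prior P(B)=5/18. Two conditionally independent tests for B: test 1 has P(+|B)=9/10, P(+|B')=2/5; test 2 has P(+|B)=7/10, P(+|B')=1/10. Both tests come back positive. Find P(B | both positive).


After test 1: P(+) = 9/10*5/18 + 2/5*13/18 = 97/180
P(B|+) = (1/4)/(97/180) = 45/97
After test 2 (use post1 as new prior): P(+) = 7/10*45/97 + 1/10*52/97 = 367/970
P(B|+,+) = (63/194)/(367/970) = 315/367

315/367


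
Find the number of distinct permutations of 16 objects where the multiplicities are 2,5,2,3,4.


16! = 20922789888000
Denominator: 2!=2 * 5!=120 * 2!=2 * 3!=6 * 4!=24
Coefficient = 20922789888000 / 69120 = 302702400

302702400


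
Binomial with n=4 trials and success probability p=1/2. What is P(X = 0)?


P(X=0) = C(4,0) * p^0 * (1-p)^4
= 1 * 1 * 1/16
= 1/16

1/16


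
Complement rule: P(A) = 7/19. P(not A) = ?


P(A') = 1 - P(A) = 1 - 7/19 = 12/19

12/19


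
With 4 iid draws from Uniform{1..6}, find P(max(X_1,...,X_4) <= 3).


P(max <= 3) = P(all X_i <= 3) = (P(X_1 <= 3))^4
= (3/6)^4 = (1/2)^4 = 1/16

1/16


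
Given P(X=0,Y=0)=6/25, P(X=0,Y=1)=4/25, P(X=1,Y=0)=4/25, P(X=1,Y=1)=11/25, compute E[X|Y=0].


P(Y=0) = 10/25
E[X|Y=0] = (0*6 + 1*4)/10 = 4/10 = 2/5

2/5


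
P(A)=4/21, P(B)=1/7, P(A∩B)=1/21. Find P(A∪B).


P(A∪B) = P(A) + P(B) - P(A∩B)
= 4/21 + 1/7 - 1/21 = 2/7

2/7


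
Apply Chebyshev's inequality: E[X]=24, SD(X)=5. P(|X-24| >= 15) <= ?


k = 15/5 = 3
Chebyshev: P(|X-mu| >= k*sigma) <= 1/k^2 = 1/3^2 = 1/9

1/9


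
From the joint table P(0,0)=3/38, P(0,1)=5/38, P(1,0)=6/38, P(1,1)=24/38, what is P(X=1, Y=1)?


Read from table: P(X=1, Y=1) = 24/38 = 12/19

12/19


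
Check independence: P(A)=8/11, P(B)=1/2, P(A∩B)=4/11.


P(A)*P(B) = 8/11*1/2 = 4/11
P(A∩B) = 4/11, which equals P(A)P(B), so independent

Yes, A and B are independent


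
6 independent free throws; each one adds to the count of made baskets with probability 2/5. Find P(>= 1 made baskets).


P(at least one) = 1 - P(none)
P(none) = (1 - 2/5)^6 = (3/5)^6 = 729/15625
P(at least one) = 1 - 729/15625 = 14896/15625

14896/15625


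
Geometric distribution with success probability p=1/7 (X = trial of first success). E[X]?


For geometric (trials until first success), E[X] = 1/p = 1/(1/7) = 7

7


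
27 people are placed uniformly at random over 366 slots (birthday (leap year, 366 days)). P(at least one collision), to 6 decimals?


P(all different) = prod((366-i)/366 for i=0..26) = 0.374173
P(at least one match) = 1 - 0.374173 = 0.625827

0.625827


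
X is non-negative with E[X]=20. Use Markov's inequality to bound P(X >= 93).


Markov: P(X >= a) <= E[X]/a
P(X >= 93) <= 20/93

20/93


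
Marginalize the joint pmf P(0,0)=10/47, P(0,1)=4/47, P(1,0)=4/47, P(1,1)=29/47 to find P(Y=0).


P(Y=0) = P(0,0)+P(1,0) = 10/47 + 4/47 = 14/47

14/47


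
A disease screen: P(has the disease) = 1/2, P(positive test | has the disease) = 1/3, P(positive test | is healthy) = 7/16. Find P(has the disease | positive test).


P(A) = P(A|B)P(B) + P(A|B')P(B') = 1/3*1/2 + 7/16*1/2 = 37/96
P(B|A) = P(A|B)P(B)/P(A) = (1/6)/(37/96) = 16/37

16/37


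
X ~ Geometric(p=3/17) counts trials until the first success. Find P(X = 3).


P(X=3) = (1-p)^2 * p = (14/17)^2 * 3/17
= 196/289 * 3/17 = 588/4913

588/4913


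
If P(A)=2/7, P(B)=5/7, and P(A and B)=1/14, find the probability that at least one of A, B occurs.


P(A∪B) = P(A) + P(B) - P(A∩B)
= 2/7 + 5/7 - 1/14 = 13/14

13/14


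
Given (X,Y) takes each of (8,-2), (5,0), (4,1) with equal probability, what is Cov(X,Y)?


E[X]=17/3, E[Y]=-1/3, E[XY]=-4
Cov(X,Y) = E[XY] - E[X]E[Y] = -4 - 17/3*-1/3 = -19/9

-19/9


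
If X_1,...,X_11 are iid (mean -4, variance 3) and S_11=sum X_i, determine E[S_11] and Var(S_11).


E[S_n] = n*mu = 11*-4 = -44
Var(S_n) = n*sigma^2 = 11*3 = 33

E[S_11]=-44, Var(S_11)=33


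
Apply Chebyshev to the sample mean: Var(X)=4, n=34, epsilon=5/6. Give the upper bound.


Var(Xbar) = Var(X)/n = 4/34
Chebyshev: P(|Xbar-mu| >= 5/6) <= Var(Xbar)/(5/6)^2 = (2/17)/(25/36) = 72/425

72/425


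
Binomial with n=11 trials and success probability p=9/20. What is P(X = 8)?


P(X=8) = C(11,8) * p^8 * (1-p)^3
= 165 * 43046721/25600000000 * 1331/8000
= 1890741126483/40960000000000

1890741126483/40960000000000


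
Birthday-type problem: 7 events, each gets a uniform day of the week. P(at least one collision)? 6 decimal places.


P(all different) = prod((7-i)/7 for i=0..6) = 0.006120
P(at least one match) = 1 - 0.006120 = 0.993880

0.993880


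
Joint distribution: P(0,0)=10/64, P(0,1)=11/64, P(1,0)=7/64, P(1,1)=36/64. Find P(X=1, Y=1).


Read from table: P(X=1, Y=1) = 36/64 = 9/16

9/16


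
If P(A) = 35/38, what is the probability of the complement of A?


P(A') = 1 - P(A) = 1 - 35/38 = 3/38

3/38


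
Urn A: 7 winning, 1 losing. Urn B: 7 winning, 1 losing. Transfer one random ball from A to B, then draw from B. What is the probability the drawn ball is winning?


P(transfer winning) = 7/8; P(transfer losing) = 1/8
If winning transferred: Urn II has 8 winning of 9, so P(winning|winning moved) = 8/9
If losing transferred: Urn II has 7 winning of 9, so P(winning|losing moved) = 7/9
By total probability: P(winning) = 7/8*8/9 + 1/8*7/9 = 7/8

7/8


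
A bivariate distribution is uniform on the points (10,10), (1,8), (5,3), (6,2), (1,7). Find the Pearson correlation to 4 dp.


Cov(X,Y) = 0.8000, Var(X) = 11.4400, Var(Y) = 9.2000
rho = Cov/(sqrt(VarX)*sqrt(VarY)) = 0.0780

0.0780


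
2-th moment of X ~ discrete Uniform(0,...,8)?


E[X^2] = (1/9) * sum(x^2 for x=0..8)
= 204/9 = 68/3

68/3


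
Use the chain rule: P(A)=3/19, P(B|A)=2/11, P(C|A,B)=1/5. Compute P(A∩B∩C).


P(A∩B∩C) = P(A) * P(B|A) * P(C|A∩B)
= 3/19 * 2/11 * 1/5
= 6/209 * 1/5 = 6/1045

6/1045


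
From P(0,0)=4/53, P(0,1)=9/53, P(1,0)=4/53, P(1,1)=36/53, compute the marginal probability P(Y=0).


P(Y=0) = P(0,0)+P(1,0) = 4/53 + 4/53 = 8/53

8/53


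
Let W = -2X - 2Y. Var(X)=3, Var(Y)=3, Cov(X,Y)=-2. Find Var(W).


Var(-2X - 2Y) = (-2)^2*Var(X) + (-2)^2*Var(Y) + 2*(-2)*(-2)*Cov(X,Y)
= 4*3 + 4*3 + 8*(-2)
= 12 + 12 - 16 = 8

8


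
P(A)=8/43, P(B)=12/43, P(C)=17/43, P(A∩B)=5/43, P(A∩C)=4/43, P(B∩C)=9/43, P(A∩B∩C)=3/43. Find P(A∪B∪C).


P(A∪B∪C) = P(A)+P(B)+P(C) - P(AB)-P(AC)-P(BC) + P(ABC)
= 8/43+12/43+17/43 - 5/43-4/43-9/43 + 3/43
= 22/43

22/43


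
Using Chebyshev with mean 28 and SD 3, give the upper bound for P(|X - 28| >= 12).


k = 12/3 = 4
Chebyshev: P(|X-mu| >= k*sigma) <= 1/k^2 = 1/4^2 = 1/16

1/16


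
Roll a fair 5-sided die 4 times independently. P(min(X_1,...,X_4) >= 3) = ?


P(min >= 3) = P(all X_i >= 3) = (P(X_1 >= 3))^4
= (3/5)^4 = 81/625

81/625


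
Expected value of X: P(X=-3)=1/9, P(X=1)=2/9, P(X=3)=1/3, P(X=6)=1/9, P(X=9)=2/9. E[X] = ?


E[X] = sum(x * P(x))
= -3*1/9 + 1*2/9 + 3*1/3 + 6*1/9 + 9*2/9
= 32/9

32/9


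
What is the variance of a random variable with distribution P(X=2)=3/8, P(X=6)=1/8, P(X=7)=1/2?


E[X] = 5, E[X^2] = 61/2
Var(X) = E[X^2] - (E[X])^2 = 61/2 - (5)^2 = 11/2

11/2


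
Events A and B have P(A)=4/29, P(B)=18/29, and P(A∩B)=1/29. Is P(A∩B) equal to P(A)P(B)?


P(A)*P(B) = 4/29*18/29 = 72/841
P(A∩B) = 1/29 != 72/841, so not independent

No, A and B are not independent


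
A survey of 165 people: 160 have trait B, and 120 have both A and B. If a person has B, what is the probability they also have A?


P(A|B) = P(A∩B)/P(B) = (120/165)/(160/165) = 120/160 = 3/4

3/4


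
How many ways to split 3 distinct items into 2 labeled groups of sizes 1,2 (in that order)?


3! = 6
Denominator: 1!=1 * 2!=2
Coefficient = 6 / 2 = 3

3


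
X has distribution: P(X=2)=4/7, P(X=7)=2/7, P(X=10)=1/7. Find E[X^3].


E[X^3] = sum(g(x)*P(x))
= 8*4/7 + 343*2/7 + 1000*1/7
= 1718/7

1718/7


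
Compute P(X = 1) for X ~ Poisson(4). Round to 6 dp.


P(X=1) = e^(-4) * 4^1 / 1!
≈ 0.01831563889 * 4 / 1
≈ 0.073263

0.073263


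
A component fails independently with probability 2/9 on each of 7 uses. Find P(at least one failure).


P(at least one) = 1 - P(none)
P(none) = (1 - 2/9)^7 = (7/9)^7 = 823543/4782969
P(at least one) = 1 - 823543/4782969 = 3959426/4782969

3959426/4782969


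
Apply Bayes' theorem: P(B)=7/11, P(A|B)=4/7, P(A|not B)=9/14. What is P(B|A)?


P(A) = P(A|B)P(B) + P(A|B')P(B') = 4/7*7/11 + 9/14*4/11 = 46/77
P(B|A) = P(A|B)P(B)/P(A) = (4/11)/(46/77) = 14/23

14/23


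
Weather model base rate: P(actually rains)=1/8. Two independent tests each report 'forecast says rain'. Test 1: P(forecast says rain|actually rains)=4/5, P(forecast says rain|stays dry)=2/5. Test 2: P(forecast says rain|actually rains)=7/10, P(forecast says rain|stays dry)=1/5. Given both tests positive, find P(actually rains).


After test 1: P(+) = 4/5*1/8 + 2/5*7/8 = 9/20
P(B|+) = (1/10)/(9/20) = 2/9
After test 2 (use post1 as new prior): P(+) = 7/10*2/9 + 1/5*7/9 = 14/45
P(B|+,+) = (7/45)/(14/45) = 1/2

1/2


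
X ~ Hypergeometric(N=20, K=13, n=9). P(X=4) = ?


P(X=4) = C(13,4)*C(7,5) / C(20,9)
= 715*21 / 167960
= 15015/167960 = 231/2584

231/2584


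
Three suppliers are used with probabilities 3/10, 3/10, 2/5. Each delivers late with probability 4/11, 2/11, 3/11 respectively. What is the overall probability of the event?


P(A) = P(A|B1)P(B1) + P(A|B2)P(B2) + P(A|B3)P(B3)
= 4/11*3/10 + 2/11*3/10 + 3/11*2/5
= 6/55 + 3/55 + 6/55 = 3/11

3/11


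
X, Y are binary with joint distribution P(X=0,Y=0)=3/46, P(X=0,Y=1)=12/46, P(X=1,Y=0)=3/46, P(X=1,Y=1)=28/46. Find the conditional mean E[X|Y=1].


P(Y=1) = 40/46
E[X|Y=1] = (0*12 + 1*28)/40 = 28/40 = 7/10

7/10


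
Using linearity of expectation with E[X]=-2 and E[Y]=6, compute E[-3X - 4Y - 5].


E[-3X - 4Y - 5] = -3*E[X] - 4*E[Y] - 5
= (-3)*(-2) + (-4)*(6) + (-5)
= 6 - 24 - 5 = -23

-23


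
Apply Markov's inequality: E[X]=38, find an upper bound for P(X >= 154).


Markov: P(X >= a) <= E[X]/a
P(X >= 154) <= 38/154 = 19/77

19/77


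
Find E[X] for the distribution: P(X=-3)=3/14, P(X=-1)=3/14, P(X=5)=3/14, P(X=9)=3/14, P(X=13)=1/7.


E[X] = sum(x * P(x))
= -3*3/14 - 1*3/14 + 5*3/14 + 9*3/14 + 13*1/7
= 4

4


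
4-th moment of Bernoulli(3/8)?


For Bernoulli: X in {0,1}
E[X^4] = 0^4*(1-3/8) + 1^4*3/8 = 3/8

3/8


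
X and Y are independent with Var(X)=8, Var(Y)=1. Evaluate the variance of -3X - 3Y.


Independence => Cov(X,Y)=0
Var(-3X - 3Y) = (-3)^2*Var(X) + (-3)^2*Var(Y)
= 9*8 + 9*1 = 81

81


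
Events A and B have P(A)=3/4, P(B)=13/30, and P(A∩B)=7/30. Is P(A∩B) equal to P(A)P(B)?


P(A)*P(B) = 3/4*13/30 = 13/40
P(A∩B) = 7/30 != 13/40, so not independent

No, A and B are not independent


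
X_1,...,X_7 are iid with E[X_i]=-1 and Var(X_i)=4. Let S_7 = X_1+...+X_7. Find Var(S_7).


By independence, Var(S_n) = n*Var(X_1) = 7*4 = 28

28


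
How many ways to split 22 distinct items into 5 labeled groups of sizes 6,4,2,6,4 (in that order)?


22! = 1124000727777607680000
Denominator: 6!=720 * 4!=24 * 2!=2 * 6!=720 * 4!=24
Coefficient = 1124000727777607680000 / 597196800 = 1882127847600

1882127847600


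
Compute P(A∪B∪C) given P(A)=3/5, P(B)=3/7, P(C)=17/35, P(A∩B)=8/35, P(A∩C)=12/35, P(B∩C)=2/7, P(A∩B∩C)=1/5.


P(A∪B∪C) = P(A)+P(B)+P(C) - P(AB)-P(AC)-P(BC) + P(ABC)
= 3/5+3/7+17/35 - 8/35-12/35-2/7 + 1/5
= 6/7

6/7


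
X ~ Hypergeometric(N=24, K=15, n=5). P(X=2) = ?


P(X=2) = C(15,2)*C(9,3) / C(24,5)
= 105*84 / 42504
= 8820/42504 = 105/506

105/506


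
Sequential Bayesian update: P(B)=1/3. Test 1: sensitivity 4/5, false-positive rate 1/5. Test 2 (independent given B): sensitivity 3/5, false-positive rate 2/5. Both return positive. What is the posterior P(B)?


After test 1: P(+) = 4/5*1/3 + 1/5*2/3 = 2/5
P(B|+) = (4/15)/(2/5) = 2/3
After test 2 (use post1 as new prior): P(+) = 3/5*2/3 + 2/5*1/3 = 8/15
P(B|+,+) = (2/5)/(8/15) = 3/4

3/4


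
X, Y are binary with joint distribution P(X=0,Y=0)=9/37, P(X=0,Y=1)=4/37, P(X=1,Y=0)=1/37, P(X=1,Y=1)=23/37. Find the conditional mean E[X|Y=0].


P(Y=0) = 10/37
E[X|Y=0] = (0*9 + 1*1)/10 = 1/10

1/10


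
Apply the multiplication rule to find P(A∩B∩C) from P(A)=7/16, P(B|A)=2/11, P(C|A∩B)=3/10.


P(A∩B∩C) = P(A) * P(B|A) * P(C|A∩B)
= 7/16 * 2/11 * 3/10
= 7/88 * 3/10 = 21/880

21/880


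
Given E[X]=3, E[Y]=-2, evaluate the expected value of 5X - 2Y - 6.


E[5X - 2Y - 6] = 5*E[X] - 2*E[Y] - 6
= (5)*(3) + (-2)*(-2) + (-6)
= 15 + 4 - 6 = 13

13


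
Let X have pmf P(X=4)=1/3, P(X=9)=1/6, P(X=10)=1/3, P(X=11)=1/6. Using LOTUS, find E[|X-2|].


E[|X-2|] = sum(g(x)*P(x))
= 2*1/3 + 7*1/6 + 8*1/3 + 9*1/6
= 6

6


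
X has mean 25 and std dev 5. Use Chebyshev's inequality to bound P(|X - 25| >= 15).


k = 15/5 = 3
Chebyshev: P(|X-mu| >= k*sigma) <= 1/k^2 = 1/3^2 = 1/9

1/9


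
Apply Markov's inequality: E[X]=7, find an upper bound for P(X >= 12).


Markov: P(X >= a) <= E[X]/a
P(X >= 12) <= 7/12

7/12


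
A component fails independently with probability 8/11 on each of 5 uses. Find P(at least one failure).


P(at least one) = 1 - P(none)
P(none) = (1 - 8/11)^5 = (3/11)^5 = 243/161051
P(at least one) = 1 - 243/161051 = 160808/161051

160808/161051


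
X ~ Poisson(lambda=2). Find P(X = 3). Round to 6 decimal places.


P(X=3) = e^(-2) * 2^3 / 3!
≈ 0.1353352832 * 8 / 6
≈ 0.180447

0.180447


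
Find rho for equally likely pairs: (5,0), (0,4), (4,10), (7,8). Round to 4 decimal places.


Cov(X,Y) = 2.0000, Var(X) = 6.5000, Var(Y) = 14.7500
rho = Cov/(sqrt(VarX)*sqrt(VarY)) = 0.2043

0.2043


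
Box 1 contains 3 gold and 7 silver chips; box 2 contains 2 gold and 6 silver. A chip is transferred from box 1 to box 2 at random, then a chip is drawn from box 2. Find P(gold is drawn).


P(transfer gold) = 3/10; P(transfer silver) = 7/10
If gold transferred: Urn II has 3 gold of 9, so P(gold|gold moved) = 1/3
If silver transferred: Urn II has 2 gold of 9, so P(gold|silver moved) = 2/9
By total probability: P(gold) = 3/10*1/3 + 7/10*2/9 = 23/90

23/90


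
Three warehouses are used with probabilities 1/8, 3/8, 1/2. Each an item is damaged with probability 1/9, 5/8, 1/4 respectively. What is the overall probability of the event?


P(A) = P(A|B1)P(B1) + P(A|B2)P(B2) + P(A|B3)P(B3)
= 1/9*1/8 + 5/8*3/8 + 1/4*1/2
= 1/72 + 15/64 + 1/8 = 215/576

215/576


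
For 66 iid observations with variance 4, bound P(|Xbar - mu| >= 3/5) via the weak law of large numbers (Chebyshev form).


Var(Xbar) = Var(X)/n = 4/66
Chebyshev: P(|Xbar-mu| >= 3/5) <= Var(Xbar)/(3/5)^2 = (2/33)/(9/25) = 50/297

50/297


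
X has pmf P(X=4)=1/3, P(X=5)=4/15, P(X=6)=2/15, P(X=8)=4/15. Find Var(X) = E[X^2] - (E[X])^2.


E[X] = 28/5, E[X^2] = 508/15
Var(X) = E[X^2] - (E[X])^2 = 508/15 - (28/5)^2 = 188/75

188/75


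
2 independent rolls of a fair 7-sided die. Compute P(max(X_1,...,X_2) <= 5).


P(max <= 5) = P(all X_i <= 5) = (P(X_1 <= 5))^2
= (5/7)^2 = 25/49

25/49


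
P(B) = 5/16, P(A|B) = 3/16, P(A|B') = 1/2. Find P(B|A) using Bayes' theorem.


P(A) = P(A|B)P(B) + P(A|B')P(B') = 3/16*5/16 + 1/2*11/16 = 103/256
P(B|A) = P(A|B)P(B)/P(A) = (15/256)/(103/256) = 15/103

15/103


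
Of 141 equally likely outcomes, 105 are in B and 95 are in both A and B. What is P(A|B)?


P(A|B) = P(A∩B)/P(B) = (95/141)/(105/141) = 95/105 = 19/21

19/21


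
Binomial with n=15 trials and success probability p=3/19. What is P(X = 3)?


P(X=3) = C(15,3) * p^3 * (1-p)^12
= 455 * 27/6859 * 281474976710656/2213314919066161
= 3457920088890408960/15181127029874798299

3457920088890408960/15181127029874798299


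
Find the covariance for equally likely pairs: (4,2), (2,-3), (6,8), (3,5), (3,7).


E[X]=18/5, E[Y]=19/5, E[XY]=86/5
Cov(X,Y) = E[XY] - E[X]E[Y] = 86/5 - 18/5*19/5 = 88/25

88/25


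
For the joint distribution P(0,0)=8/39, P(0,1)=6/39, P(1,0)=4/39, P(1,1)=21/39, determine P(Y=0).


P(Y=0) = P(0,0)+P(1,0) = 8/39 + 4/39 = 12/39 = 4/13

4/13


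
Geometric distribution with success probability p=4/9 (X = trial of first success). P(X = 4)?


P(X=4) = (1-p)^3 * p = (5/9)^3 * 4/9
= 125/729 * 4/9 = 500/6561

500/6561


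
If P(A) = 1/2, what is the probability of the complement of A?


P(A') = 1 - P(A) = 1 - 1/2 = 1/2

1/2


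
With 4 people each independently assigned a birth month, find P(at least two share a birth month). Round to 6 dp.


P(all different) = prod((12-i)/12 for i=0..3) = 0.572917
P(at least one match) = 1 - 0.572917 = 0.427083

0.427083


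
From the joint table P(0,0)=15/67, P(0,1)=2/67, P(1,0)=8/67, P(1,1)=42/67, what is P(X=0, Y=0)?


Read from table: P(X=0, Y=0) = 15/67

15/67
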